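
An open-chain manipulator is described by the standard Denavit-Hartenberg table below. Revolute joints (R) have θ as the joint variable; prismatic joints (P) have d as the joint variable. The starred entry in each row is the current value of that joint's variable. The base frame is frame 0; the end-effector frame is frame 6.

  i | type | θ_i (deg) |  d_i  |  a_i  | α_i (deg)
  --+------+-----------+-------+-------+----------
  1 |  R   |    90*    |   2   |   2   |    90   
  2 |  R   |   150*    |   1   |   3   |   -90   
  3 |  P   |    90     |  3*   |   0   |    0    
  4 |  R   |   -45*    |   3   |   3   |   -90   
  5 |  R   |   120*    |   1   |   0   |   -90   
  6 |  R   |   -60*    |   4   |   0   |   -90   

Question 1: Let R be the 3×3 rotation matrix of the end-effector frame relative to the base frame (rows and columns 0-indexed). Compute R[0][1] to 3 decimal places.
End-effector y-axis (col 1 of R) = (-0.6124,-0.2803,0.7392)
R[0][1] = -0.6124

-0.612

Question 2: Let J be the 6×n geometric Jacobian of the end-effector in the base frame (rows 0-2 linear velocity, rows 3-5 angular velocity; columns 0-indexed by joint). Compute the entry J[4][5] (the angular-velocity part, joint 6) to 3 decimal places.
axis z_5 = (0.6124,0.2803,-0.7392); lever o_n−o_5 = (2.4495,1.1213,-2.9568)
cross product → J_v[:, 5] = (-0.0000,0.0000,-0.0000)
J_ω[:, 5] = z_5
entry J[4][5] = 0.2803

0.280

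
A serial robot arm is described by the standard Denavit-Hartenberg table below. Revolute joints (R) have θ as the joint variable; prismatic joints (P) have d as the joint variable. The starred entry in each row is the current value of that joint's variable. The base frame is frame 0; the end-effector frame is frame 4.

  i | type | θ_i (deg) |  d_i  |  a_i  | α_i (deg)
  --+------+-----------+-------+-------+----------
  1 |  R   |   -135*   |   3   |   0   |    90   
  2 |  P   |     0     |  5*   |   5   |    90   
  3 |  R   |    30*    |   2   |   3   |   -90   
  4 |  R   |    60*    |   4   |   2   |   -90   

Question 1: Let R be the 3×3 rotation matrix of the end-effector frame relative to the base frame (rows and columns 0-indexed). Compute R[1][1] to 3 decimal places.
End-effector y-axis (col 1 of R) = (0.2588,-0.9659,-0.0000)
R[1][1] = -0.9659

-0.966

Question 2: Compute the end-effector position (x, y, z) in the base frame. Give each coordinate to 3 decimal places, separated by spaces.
-11.970 2.828 2.732

after link 1: o_1 = (0.0000, 0.0000, 3.0000)
after link 2: o_2 = (-7.0711, -0.0000, 3.0000)
after link 3: o_3 = (-9.9688, -0.7765, 1.0000)
after link 4: o_4 = (-11.9700, 2.8284, 2.7321)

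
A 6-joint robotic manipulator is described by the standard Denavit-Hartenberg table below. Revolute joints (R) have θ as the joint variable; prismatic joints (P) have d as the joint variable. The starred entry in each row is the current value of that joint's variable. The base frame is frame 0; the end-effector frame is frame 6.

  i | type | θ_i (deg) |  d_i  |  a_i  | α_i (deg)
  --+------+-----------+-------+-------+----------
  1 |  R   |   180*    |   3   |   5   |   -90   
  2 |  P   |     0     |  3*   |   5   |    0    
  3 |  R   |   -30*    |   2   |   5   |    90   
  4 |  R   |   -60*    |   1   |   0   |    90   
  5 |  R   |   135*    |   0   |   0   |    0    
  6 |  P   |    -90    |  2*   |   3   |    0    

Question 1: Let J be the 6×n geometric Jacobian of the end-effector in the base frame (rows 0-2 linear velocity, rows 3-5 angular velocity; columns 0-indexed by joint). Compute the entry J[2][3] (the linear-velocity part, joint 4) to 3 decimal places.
1.419

axis z_3 = (0.5000,-0.0000,0.8660); lever o_n−o_3 = (2.1421,2.8371,2.3674)
cross product → J_v[:, 3] = (-2.4570,0.6714,1.4186)
J_ω[:, 3] = z_3
entry J[2][3] = 1.4186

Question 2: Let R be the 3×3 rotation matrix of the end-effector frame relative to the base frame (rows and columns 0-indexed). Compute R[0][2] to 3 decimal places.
0.750

End-effector z-axis (col 2 of R) = (0.7500,0.5000,-0.4330)
R[0][2] = 0.7500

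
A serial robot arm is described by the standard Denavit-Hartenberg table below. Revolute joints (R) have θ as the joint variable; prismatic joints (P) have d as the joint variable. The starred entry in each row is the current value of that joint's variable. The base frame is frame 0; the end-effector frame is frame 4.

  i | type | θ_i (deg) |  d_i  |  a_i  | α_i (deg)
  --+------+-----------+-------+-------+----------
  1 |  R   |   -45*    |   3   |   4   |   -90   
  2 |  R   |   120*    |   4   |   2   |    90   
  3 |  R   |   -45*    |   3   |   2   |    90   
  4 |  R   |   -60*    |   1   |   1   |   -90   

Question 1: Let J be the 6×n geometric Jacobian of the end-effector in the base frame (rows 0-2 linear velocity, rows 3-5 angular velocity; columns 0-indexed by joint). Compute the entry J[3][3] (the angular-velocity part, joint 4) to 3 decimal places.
axis z_3 = (-0.2500,-0.7500,0.6124); lever o_n−o_3 = (-1.1553,-0.3447,0.7392)
cross product → J_v[:, 3] = (-0.3433,-0.5227,-0.7803)
J_ω[:, 3] = z_3
entry J[3][3] = -0.2500

-0.250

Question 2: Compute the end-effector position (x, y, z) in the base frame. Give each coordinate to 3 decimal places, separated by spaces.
after link 1: o_1 = (2.8284, -2.8284, 3.0000)
after link 2: o_2 = (4.9497, 0.7071, 1.2679)
after link 3: o_3 = (5.2869, -1.6300, -1.4568)
after link 4: o_4 = (4.1315, -1.9747, -0.7176)

4.132 -1.975 -0.718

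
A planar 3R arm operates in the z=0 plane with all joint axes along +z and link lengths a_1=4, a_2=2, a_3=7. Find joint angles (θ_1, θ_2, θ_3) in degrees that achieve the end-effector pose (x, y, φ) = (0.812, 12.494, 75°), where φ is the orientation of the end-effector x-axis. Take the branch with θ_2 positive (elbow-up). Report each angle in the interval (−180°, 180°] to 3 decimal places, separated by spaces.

90.008 29.965 -44.973

wrist centre = target − a_3·(cos φ, sin φ) = (-0.9997, 5.7325)
cos θ_2 = (33.8612−4²−2²)/(2·4·2) = 0.8663; θ_2 = 29.9653° (elbow-up)
β = atan2(5.7325,-0.9997) = 99.8927°; ψ = atan2(0.9990,5.7327) = 9.8849°
θ_1 = β − ψ = 90.0078°
θ_3 = φ − θ_1 − θ_2 = -44.9731° (wrapped to (-180°,180°])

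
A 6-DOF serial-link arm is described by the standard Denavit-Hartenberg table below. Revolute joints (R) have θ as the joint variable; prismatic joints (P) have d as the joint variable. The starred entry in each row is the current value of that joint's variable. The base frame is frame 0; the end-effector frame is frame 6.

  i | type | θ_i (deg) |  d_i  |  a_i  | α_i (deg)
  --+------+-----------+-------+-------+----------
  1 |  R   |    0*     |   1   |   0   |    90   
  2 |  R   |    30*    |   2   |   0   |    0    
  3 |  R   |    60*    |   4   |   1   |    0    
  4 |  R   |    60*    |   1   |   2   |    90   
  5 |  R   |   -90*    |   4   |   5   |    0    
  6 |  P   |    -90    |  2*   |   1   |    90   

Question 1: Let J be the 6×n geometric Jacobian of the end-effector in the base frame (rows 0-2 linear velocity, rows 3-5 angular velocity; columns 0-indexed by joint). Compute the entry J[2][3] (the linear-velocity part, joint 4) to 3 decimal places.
2.134

axis z_3 = (0.0000,-1.0000,0.0000); lever o_n−o_3 = (2.1340,4.0000,5.6962)
cross product → J_v[:, 3] = (-5.6962,0.0000,2.1340)
J_ω[:, 3] = z_3
entry J[2][3] = 2.1340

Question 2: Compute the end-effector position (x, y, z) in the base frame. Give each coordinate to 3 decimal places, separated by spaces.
after link 1: o_1 = (0.0000, 0.0000, 1.0000)
after link 2: o_2 = (0.0000, -2.0000, 1.0000)
after link 3: o_3 = (0.0000, -6.0000, 2.0000)
after link 4: o_4 = (-1.7321, -7.0000, 3.0000)
after link 5: o_5 = (0.2679, -2.0000, 6.4641)
after link 6: o_6 = (2.1340, -2.0000, 7.6962)

2.134 -2.000 7.696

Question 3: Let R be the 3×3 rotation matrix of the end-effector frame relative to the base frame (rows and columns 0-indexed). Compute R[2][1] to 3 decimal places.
0.866

End-effector y-axis (col 1 of R) = (0.5000,0.0000,0.8660)
R[2][1] = 0.8660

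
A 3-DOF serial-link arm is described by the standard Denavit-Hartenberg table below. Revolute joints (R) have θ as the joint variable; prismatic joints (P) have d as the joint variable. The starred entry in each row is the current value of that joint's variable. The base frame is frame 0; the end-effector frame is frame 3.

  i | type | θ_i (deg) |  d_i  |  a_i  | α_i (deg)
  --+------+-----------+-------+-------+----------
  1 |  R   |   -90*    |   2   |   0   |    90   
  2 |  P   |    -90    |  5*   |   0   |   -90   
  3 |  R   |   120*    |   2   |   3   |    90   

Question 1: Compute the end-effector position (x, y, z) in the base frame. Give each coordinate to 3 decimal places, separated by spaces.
after link 1: o_1 = (0.0000, 0.0000, 2.0000)
after link 2: o_2 = (-5.0000, -0.0000, 2.0000)
after link 3: o_3 = (-2.4019, -2.0000, 3.5000)

-2.402 -2.000 3.500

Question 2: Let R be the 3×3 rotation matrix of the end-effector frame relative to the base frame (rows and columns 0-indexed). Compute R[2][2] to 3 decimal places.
End-effector z-axis (col 2 of R) = (0.5000,-0.0000,-0.8660)
R[2][2] = -0.8660

-0.866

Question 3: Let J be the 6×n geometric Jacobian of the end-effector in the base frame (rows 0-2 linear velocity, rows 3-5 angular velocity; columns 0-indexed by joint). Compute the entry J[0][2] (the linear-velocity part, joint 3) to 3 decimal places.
-1.500

axis z_2 = (0.0000,-1.0000,0.0000); lever o_n−o_2 = (2.5981,-2.0000,1.5000)
cross product → J_v[:, 2] = (-1.5000,0.0000,2.5981)
J_ω[:, 2] = z_2
entry J[0][2] = -1.5000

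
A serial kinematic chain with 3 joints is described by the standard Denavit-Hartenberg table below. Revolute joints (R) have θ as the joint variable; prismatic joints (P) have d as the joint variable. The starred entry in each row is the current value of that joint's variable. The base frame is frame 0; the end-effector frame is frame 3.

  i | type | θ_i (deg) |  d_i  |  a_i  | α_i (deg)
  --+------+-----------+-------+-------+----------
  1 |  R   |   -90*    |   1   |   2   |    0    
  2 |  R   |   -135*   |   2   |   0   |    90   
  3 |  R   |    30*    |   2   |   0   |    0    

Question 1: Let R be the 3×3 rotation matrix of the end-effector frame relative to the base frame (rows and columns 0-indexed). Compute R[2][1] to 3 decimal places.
0.866

End-effector y-axis (col 1 of R) = (0.3536,-0.3536,0.8660)
R[2][1] = 0.8660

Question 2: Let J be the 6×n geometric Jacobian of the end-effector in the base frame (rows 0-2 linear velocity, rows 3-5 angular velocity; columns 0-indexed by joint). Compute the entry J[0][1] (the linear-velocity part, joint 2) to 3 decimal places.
axis z_1 = (0.0000,0.0000,1.0000); lever o_n−o_1 = (1.4142,1.4142,2.0000)
cross product → J_v[:, 1] = (-1.4142,1.4142,0.0000)
J_ω[:, 1] = z_1
entry J[0][1] = -1.4142

-1.414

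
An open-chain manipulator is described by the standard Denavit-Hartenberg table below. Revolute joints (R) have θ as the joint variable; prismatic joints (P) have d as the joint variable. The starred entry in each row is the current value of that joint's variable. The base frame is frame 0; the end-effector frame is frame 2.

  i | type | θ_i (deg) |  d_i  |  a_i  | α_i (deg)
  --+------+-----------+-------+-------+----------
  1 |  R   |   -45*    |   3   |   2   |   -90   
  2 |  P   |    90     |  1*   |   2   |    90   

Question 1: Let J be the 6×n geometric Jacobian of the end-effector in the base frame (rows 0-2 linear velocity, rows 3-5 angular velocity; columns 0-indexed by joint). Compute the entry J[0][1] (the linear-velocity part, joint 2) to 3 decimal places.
prismatic axis z_1 = (0.7071,0.7071,0.0000)
J_v[:, 1] = z_1; J_ω[:, 1] = (0,0,0)
entry J[0][1] = 0.7071

0.707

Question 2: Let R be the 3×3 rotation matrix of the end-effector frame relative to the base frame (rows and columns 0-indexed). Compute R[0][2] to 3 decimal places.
0.707

End-effector z-axis (col 2 of R) = (0.7071,-0.7071,0.0000)
R[0][2] = 0.7071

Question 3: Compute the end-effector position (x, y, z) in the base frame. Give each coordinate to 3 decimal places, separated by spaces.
2.121 -0.707 1.000

after link 1: o_1 = (1.4142, -1.4142, 3.0000)
after link 2: o_2 = (2.1213, -0.7071, 1.0000)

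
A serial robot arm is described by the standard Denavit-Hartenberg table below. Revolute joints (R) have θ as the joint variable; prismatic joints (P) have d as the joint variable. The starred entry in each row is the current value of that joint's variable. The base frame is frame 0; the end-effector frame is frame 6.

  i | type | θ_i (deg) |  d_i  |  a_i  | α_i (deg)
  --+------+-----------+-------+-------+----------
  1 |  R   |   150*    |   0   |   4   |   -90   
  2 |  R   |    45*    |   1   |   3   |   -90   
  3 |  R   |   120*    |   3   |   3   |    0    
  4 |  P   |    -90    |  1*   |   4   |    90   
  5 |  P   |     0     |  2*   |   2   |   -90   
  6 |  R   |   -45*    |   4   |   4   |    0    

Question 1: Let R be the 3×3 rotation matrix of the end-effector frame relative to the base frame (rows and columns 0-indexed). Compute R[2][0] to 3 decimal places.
-0.683

End-effector x-axis (col 0 of R) = (-0.7209,0.1174,-0.6830)
R[2][0] = -0.6830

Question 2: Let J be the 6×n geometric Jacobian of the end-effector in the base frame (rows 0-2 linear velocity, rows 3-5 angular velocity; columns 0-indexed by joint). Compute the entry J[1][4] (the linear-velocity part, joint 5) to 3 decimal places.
-0.573

prismatic axis z_4 = (-0.7392,-0.5732,-0.3536)
J_v[:, 4] = z_4; J_ω[:, 4] = (0,0,0)
entry J[1][4] = -0.5732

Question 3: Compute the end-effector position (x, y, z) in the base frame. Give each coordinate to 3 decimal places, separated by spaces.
after link 1: o_1 = (-3.4641, 2.0000, 0.0000)
after link 2: o_2 = (-5.8012, 2.1946, -2.1213)
after link 3: o_3 = (-1.7465, 2.8536, -3.1820)
after link 4: o_4 = (-2.2555, 5.4569, -6.3386)
after link 5: o_5 = (-4.2945, 5.7888, -8.2704)
after link 6: o_6 = (-4.7287, 4.8441, -13.8309)

-4.729 4.844 -13.831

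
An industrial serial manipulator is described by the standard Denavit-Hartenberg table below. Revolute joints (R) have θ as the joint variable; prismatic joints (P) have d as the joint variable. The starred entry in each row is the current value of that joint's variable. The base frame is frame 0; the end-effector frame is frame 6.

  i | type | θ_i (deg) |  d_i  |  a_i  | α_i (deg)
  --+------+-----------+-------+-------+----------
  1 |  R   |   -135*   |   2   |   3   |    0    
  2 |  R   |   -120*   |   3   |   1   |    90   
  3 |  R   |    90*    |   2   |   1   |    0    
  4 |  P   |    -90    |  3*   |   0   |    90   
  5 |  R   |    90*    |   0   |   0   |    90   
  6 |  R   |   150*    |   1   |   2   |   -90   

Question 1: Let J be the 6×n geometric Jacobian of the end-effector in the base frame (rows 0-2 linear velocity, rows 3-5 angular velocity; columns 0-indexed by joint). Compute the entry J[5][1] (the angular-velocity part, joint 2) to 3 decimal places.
1.000

axis z_1 = (0.0000,0.0000,1.0000); lever o_n−o_1 = (2.6390,2.7777,3.0000)
cross product → J_v[:, 1] = (-2.7777,2.6390,0.0000)
J_ω[:, 1] = z_1
entry J[5][1] = 1.0000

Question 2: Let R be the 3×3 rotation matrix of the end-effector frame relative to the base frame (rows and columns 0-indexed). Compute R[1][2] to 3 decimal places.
End-effector z-axis (col 2 of R) = (-0.4830,-0.1294,0.8660)
R[1][2] = -0.1294

-0.129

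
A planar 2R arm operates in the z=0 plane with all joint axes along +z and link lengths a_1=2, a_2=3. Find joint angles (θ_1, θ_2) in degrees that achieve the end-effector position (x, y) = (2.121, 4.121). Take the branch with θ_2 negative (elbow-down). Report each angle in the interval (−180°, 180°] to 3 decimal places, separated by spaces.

cos θ_2 = (21.4813−2²−3²)/(2·2·3) = 0.7068; θ_2 = -45.0270° (elbow-down)
β = atan2(4.1210,2.1210) = 62.7660°; ψ = atan2(-2.1223,4.1203) = -27.2524°
θ_1 = β − ψ = 90.0184°

90.018 -45.027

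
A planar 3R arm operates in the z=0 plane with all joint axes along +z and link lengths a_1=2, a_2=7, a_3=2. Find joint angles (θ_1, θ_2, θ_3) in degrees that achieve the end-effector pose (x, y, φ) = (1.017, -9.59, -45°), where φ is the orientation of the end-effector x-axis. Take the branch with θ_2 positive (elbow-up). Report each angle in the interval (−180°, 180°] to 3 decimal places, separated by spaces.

-140.563 59.997 35.566

wrist centre = target − a_3·(cos φ, sin φ) = (-0.3972, -8.1758)
cos θ_2 = (67.0013−2²−7²)/(2·2·7) = 0.5000; θ_2 = 59.9970° (elbow-up)
β = atan2(-8.1758,-0.3972) = -92.7815°; ψ = atan2(6.0620,5.5003) = 47.7812°
θ_1 = β − ψ = -140.5626°
θ_3 = φ − θ_1 − θ_2 = 35.5656° (wrapped to (-180°,180°])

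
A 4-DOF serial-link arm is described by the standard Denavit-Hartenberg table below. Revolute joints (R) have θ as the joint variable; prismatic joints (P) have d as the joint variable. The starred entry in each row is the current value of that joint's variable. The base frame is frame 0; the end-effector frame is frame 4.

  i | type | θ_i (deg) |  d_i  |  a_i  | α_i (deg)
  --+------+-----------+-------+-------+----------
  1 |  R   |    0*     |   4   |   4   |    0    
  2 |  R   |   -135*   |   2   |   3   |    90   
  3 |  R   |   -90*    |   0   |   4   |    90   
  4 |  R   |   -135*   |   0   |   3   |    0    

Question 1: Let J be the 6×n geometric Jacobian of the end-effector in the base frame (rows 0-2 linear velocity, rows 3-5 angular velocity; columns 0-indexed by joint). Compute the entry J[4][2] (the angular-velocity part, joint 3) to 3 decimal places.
0.707

axis z_2 = (-0.7071,0.7071,0.0000); lever o_n−o_2 = (1.5000,-1.5000,-1.8787)
cross product → J_v[:, 2] = (-1.3284,-1.3284,0.0000)
J_ω[:, 2] = z_2
entry J[4][2] = 0.7071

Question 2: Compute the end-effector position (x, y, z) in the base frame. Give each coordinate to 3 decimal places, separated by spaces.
3.379 -3.621 4.121

after link 1: o_1 = (4.0000, 0.0000, 4.0000)
after link 2: o_2 = (1.8787, -2.1213, 6.0000)
after link 3: o_3 = (1.8787, -2.1213, 2.0000)
after link 4: o_4 = (3.3787, -3.6213, 4.1213)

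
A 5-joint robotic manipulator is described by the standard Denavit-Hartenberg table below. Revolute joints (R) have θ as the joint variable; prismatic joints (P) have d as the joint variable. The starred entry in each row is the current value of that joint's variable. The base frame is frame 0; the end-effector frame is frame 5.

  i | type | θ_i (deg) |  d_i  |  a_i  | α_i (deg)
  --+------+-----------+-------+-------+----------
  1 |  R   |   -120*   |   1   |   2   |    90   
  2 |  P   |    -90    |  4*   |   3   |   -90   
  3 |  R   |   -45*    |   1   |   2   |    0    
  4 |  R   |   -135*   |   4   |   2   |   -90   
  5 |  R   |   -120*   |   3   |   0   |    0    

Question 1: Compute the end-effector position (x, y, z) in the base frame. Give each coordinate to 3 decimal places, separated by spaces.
-10.787 -1.855 -1.414

after link 1: o_1 = (-1.0000, -1.7321, 1.0000)
after link 2: o_2 = (-4.4641, 0.2679, -2.0000)
after link 3: o_3 = (-6.1888, 0.1090, -3.4142)
after link 4: o_4 = (-8.1888, -3.3551, -1.4142)
after link 5: o_5 = (-10.7869, -1.8551, -1.4142)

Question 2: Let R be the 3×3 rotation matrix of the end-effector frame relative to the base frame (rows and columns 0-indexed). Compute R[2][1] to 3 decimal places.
0.866

End-effector y-axis (col 1 of R) = (-0.2500,-0.4330,0.8660)
R[2][1] = 0.8660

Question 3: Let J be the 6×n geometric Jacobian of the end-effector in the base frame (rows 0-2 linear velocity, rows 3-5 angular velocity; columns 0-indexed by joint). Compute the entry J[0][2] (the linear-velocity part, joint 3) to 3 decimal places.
-0.507

axis z_2 = (-0.5000,-0.8660,0.0000); lever o_n−o_2 = (-6.3228,-2.1230,0.5858)
cross product → J_v[:, 2] = (-0.5073,0.2929,-4.4142)
J_ω[:, 2] = z_2
entry J[0][2] = -0.5073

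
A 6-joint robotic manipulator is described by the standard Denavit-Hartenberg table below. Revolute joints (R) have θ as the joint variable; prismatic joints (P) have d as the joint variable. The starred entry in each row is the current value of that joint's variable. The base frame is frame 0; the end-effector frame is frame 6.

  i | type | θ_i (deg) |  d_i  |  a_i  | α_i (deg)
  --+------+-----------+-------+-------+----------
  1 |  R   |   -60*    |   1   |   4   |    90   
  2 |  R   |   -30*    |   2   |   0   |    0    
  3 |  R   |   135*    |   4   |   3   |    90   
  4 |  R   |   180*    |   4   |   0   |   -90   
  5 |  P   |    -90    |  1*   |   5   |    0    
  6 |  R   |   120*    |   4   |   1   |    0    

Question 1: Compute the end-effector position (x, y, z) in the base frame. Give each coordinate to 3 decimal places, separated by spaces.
after link 1: o_1 = (2.0000, -3.4641, 1.0000)
after link 2: o_2 = (0.2679, -4.4641, 1.0000)
after link 3: o_3 = (-3.5844, -5.7917, 3.8978)
after link 4: o_4 = (-1.6525, -9.1377, 4.9331)
after link 5: o_5 = (1.6283, -12.8203, 6.2271)
after link 6: o_6 = (4.9630, -10.5962, 5.2612)

4.963 -10.596 5.261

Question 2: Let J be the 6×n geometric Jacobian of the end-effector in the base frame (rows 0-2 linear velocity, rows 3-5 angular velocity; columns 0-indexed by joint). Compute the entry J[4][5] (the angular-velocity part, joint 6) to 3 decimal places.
0.500

axis z_5 = (0.8660,0.5000,-0.0000); lever o_n−o_5 = (3.3347,2.2241,-0.9659)
cross product → J_v[:, 5] = (-0.4830,0.8365,0.2588)
J_ω[:, 5] = z_5
entry J[4][5] = 0.5000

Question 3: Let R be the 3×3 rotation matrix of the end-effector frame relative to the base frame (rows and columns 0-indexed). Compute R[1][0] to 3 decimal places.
End-effector x-axis (col 0 of R) = (-0.1294,0.2241,-0.9659)
R[1][0] = 0.2241

0.224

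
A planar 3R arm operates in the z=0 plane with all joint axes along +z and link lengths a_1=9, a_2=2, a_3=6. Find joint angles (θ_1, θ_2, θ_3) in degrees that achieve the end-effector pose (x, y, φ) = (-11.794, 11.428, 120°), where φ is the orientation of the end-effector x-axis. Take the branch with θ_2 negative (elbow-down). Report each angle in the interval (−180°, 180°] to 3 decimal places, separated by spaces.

150.004 -30.021 0.017

wrist centre = target − a_3·(cos φ, sin φ) = (-8.7940, 6.2318)
cos θ_2 = (116.1704−9²−2²)/(2·9·2) = 0.8658; θ_2 = -30.0209° (elbow-down)
β = atan2(6.2318,-8.7940) = 144.6768°; ψ = atan2(-1.0006,10.7317) = -5.3269°
θ_1 = β − ψ = 150.0037°
θ_3 = φ − θ_1 − θ_2 = 0.0172° (wrapped to (-180°,180°])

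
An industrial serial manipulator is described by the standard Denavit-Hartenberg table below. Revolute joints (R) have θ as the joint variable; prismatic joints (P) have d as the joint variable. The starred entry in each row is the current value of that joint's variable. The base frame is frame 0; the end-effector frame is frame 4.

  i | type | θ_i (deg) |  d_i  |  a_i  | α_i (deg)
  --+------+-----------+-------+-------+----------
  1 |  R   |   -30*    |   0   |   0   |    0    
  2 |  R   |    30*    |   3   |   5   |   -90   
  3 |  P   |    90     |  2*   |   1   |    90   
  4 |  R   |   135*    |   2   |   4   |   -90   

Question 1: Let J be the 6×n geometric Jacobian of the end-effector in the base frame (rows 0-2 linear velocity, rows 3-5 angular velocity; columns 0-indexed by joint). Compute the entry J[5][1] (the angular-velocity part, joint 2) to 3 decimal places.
1.000

axis z_1 = (0.0000,0.0000,1.0000); lever o_n−o_1 = (7.0000,4.8284,4.8284)
cross product → J_v[:, 1] = (-4.8284,7.0000,0.0000)
J_ω[:, 1] = z_1
entry J[5][1] = 1.0000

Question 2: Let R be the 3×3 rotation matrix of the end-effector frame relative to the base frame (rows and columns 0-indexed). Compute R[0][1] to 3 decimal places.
End-effector y-axis (col 1 of R) = (-1.0000,-0.0000,-0.0000)
R[0][1] = -1.0000

-1.000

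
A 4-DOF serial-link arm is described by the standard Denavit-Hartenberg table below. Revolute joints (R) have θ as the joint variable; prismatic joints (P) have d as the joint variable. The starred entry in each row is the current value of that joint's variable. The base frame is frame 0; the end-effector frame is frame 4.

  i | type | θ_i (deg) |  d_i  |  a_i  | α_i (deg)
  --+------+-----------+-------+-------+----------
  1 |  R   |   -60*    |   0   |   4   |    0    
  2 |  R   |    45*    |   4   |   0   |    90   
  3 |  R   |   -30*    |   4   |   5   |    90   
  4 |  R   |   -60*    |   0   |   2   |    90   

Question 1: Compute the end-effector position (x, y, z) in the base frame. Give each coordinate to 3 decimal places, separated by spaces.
6.432 -7.000 1.000

after link 1: o_1 = (2.0000, -3.4641, 0.0000)
after link 2: o_2 = (2.0000, -3.4641, 4.0000)
after link 3: o_3 = (5.1473, -8.4485, 1.5000)
after link 4: o_4 = (6.4321, -6.9996, 1.0000)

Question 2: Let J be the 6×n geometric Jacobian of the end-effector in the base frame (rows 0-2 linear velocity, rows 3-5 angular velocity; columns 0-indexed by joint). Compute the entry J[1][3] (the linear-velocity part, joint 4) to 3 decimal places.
-1.354

axis z_3 = (-0.4830,0.1294,-0.8660); lever o_n−o_3 = (1.2848,1.4489,-0.5000)
cross product → J_v[:, 3] = (1.1901,-1.3542,-0.8660)
J_ω[:, 3] = z_3
entry J[1][3] = -1.3542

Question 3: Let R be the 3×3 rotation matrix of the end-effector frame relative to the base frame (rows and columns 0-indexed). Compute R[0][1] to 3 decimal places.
End-effector y-axis (col 1 of R) = (-0.4830,0.1294,-0.8660)
R[0][1] = -0.4830

-0.483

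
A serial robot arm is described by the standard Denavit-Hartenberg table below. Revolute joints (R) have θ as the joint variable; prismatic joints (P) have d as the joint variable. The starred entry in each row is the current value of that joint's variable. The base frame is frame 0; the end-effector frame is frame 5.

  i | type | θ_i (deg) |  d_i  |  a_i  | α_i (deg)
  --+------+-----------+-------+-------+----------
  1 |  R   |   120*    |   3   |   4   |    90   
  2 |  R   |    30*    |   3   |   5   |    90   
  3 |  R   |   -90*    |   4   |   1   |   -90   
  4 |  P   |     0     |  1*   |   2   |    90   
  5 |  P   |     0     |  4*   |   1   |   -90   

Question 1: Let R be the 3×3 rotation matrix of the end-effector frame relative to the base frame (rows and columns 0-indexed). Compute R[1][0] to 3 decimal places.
-0.500

End-effector x-axis (col 0 of R) = (-0.8660,-0.5000,-0.0000)
R[1][0] = -0.5000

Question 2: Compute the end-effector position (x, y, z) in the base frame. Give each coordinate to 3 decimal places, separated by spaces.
-7.464 10.928 -0.928

after link 1: o_1 = (-2.0000, 3.4641, 3.0000)
after link 2: o_2 = (-1.5670, 8.7141, 5.5000)
after link 3: o_3 = (-3.4330, 9.9462, 2.0359)
after link 4: o_4 = (-5.5981, 9.6962, 2.5359)
after link 5: o_5 = (-7.4641, 10.9282, -0.9282)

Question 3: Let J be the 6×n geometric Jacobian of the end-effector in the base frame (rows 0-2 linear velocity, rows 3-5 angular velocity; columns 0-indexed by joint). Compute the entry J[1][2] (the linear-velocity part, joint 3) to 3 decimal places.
3.500

axis z_2 = (-0.2500,0.4330,-0.8660); lever o_n−o_2 = (-5.8971,2.2141,-6.4282)
cross product → J_v[:, 2] = (-0.8660,3.5000,2.0000)
J_ω[:, 2] = z_2
entry J[1][2] = 3.5000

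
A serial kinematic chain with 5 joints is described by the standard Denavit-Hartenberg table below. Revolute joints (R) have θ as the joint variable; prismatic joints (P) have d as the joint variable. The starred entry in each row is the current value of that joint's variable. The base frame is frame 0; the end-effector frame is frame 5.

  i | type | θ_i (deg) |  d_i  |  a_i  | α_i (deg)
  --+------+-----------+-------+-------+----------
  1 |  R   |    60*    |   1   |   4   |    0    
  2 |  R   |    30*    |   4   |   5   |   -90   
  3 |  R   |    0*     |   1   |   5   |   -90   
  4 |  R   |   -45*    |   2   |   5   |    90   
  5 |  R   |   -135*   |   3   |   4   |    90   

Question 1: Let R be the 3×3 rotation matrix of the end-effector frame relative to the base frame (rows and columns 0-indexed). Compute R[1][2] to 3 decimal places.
End-effector z-axis (col 2 of R) = (0.5000,-0.5000,-0.7071)
R[1][2] = -0.5000

-0.500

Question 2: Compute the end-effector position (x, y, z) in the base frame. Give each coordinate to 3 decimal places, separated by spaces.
-2.657 12.878 5.828

after link 1: o_1 = (2.0000, 3.4641, 1.0000)
after link 2: o_2 = (2.0000, 8.4641, 5.0000)
after link 3: o_3 = (1.0000, 13.4641, 5.0000)
after link 4: o_4 = (-2.5355, 16.9996, 3.0000)
after link 5: o_5 = (-2.6569, 12.8783, 5.8284)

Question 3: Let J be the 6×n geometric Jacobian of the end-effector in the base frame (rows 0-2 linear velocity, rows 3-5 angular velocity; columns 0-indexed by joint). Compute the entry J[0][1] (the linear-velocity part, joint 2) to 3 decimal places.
-9.414

axis z_1 = (0.0000,0.0000,1.0000); lever o_n−o_1 = (-4.6569,9.4142,4.8284)
cross product → J_v[:, 1] = (-9.4142,-4.6569,0.0000)
J_ω[:, 1] = z_1
entry J[0][1] = -9.4142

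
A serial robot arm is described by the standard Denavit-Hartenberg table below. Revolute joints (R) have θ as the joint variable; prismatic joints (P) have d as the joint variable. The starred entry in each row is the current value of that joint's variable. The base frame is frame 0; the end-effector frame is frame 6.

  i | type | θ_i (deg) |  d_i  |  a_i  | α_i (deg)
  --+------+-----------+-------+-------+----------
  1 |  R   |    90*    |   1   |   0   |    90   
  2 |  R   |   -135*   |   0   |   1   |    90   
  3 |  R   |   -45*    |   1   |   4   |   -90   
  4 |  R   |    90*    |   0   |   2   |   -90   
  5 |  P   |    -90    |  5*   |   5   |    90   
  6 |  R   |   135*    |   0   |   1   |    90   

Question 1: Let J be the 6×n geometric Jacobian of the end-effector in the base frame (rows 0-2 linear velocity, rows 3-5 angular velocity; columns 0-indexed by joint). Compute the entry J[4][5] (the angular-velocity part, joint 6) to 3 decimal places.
-0.707

axis z_5 = (0.0000,-0.7071,0.7071); lever o_n−o_5 = (0.0000,0.7071,0.7071)
cross product → J_v[:, 5] = (-1.0000,-0.0000,0.0000)
J_ω[:, 5] = z_5
entry J[4][5] = -0.7071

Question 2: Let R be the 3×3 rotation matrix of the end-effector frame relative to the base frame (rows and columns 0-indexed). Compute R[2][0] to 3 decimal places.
0.707

End-effector x-axis (col 0 of R) = (0.0000,0.7071,0.7071)
R[2][0] = 0.7071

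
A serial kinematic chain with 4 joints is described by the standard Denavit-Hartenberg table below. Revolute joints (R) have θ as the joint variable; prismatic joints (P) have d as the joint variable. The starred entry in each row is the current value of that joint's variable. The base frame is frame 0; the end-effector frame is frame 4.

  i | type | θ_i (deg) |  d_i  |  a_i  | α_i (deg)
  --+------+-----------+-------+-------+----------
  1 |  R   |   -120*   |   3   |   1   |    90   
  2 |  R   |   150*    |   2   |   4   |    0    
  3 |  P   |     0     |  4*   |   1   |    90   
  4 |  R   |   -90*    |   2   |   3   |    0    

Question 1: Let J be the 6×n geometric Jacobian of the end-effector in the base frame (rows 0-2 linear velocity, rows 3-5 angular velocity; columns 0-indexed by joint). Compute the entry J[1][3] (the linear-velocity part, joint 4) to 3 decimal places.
axis z_3 = (-0.2500,-0.4330,0.8660); lever o_n−o_3 = (2.0981,-2.3660,1.7321)
cross product → J_v[:, 3] = (1.2990,2.2500,1.5000)
J_ω[:, 3] = z_3
entry J[1][3] = 2.2500

2.250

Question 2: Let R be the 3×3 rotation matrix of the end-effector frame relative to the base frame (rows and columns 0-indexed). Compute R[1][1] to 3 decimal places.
0.750

End-effector y-axis (col 1 of R) = (0.4330,0.7500,0.5000)
R[1][1] = 0.7500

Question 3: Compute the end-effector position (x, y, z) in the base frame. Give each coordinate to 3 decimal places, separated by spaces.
after link 1: o_1 = (-0.5000, -0.8660, 3.0000)
after link 2: o_2 = (-0.5000, 3.1340, 5.0000)
after link 3: o_3 = (-3.5311, 5.8840, 5.5000)
after link 4: o_4 = (-1.4330, 3.5179, 7.2321)

-1.433 3.518 7.232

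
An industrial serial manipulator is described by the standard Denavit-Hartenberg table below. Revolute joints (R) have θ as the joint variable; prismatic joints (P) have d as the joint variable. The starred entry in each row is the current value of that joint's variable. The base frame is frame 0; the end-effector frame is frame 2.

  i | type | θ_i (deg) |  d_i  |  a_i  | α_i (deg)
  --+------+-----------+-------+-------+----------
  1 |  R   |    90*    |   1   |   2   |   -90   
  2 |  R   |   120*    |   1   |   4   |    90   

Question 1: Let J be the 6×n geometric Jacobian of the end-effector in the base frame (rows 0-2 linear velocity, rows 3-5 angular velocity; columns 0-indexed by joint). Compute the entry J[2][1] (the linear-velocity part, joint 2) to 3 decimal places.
2.000

axis z_1 = (-1.0000,0.0000,0.0000); lever o_n−o_1 = (-1.0000,-2.0000,-3.4641)
cross product → J_v[:, 1] = (-0.0000,-3.4641,2.0000)
J_ω[:, 1] = z_1
entry J[2][1] = 2.0000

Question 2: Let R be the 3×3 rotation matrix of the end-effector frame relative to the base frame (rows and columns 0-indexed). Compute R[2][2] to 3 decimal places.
-0.500

End-effector z-axis (col 2 of R) = (-0.0000,0.8660,-0.5000)
R[2][2] = -0.5000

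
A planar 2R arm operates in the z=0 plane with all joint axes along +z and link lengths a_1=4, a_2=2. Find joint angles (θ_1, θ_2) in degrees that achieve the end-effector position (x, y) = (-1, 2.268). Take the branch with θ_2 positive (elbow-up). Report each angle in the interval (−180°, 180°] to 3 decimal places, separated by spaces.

cos θ_2 = (6.1438−4²−2²)/(2·4·2) = -0.8660; θ_2 = 149.9983° (elbow-up)
β = atan2(2.2680,-1.0000) = 113.7935°; ψ = atan2(1.0000,2.2680) = 23.7948°
θ_1 = β − ψ = 89.9987°

89.999 149.998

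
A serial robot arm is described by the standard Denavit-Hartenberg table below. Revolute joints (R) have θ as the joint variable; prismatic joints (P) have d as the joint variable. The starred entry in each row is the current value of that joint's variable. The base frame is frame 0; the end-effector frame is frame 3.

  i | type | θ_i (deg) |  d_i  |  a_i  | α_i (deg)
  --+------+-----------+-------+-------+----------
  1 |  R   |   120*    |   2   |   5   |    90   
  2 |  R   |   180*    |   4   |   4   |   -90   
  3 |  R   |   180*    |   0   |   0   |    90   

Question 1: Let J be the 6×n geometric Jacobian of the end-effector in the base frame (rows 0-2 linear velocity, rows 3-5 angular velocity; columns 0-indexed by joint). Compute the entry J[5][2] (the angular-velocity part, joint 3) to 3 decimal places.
axis z_2 = (0.0000,-0.0000,-1.0000); lever o_n−o_2 = (0.0000,0.0000,0.0000)
cross product → J_v[:, 2] = (0.0000,-0.0000,0.0000)
J_ω[:, 2] = z_2
entry J[5][2] = -1.0000

-1.000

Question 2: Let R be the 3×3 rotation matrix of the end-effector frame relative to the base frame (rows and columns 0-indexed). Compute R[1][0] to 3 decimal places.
0.866

End-effector x-axis (col 0 of R) = (-0.5000,0.8660,-0.0000)
R[1][0] = 0.8660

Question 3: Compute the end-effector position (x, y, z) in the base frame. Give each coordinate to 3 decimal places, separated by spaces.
after link 1: o_1 = (-2.5000, 4.3301, 2.0000)
after link 2: o_2 = (2.9641, 2.8660, 2.0000)
after link 3: o_3 = (2.9641, 2.8660, 2.0000)

2.964 2.866 2.000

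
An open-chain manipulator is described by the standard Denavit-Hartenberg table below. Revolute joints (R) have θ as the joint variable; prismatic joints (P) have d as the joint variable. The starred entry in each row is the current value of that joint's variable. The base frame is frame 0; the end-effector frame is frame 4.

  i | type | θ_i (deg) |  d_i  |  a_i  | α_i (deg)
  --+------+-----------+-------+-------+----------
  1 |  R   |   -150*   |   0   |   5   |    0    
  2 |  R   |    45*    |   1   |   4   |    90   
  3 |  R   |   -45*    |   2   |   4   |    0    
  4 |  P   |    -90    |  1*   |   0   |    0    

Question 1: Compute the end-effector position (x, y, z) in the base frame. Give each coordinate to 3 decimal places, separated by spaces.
after link 1: o_1 = (-4.3301, -2.5000, 0.0000)
after link 2: o_2 = (-5.3654, -6.3637, 1.0000)
after link 3: o_3 = (-8.0293, -8.5781, -1.8284)
after link 4: o_4 = (-8.9952, -8.3193, -1.8284)

-8.995 -8.319 -1.828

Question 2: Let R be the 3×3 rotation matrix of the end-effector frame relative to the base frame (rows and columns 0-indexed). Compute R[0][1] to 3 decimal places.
-0.183

End-effector y-axis (col 1 of R) = (-0.1830,-0.6830,-0.7071)
R[0][1] = -0.1830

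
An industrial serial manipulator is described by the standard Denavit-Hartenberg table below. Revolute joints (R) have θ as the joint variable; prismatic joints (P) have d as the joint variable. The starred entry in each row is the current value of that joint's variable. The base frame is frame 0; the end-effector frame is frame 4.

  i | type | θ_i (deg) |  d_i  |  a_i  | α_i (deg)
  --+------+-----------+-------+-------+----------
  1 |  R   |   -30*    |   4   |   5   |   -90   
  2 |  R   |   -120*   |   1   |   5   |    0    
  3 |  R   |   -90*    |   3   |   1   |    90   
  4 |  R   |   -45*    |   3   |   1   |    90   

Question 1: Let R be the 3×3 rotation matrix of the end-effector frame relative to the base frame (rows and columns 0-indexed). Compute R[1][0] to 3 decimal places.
End-effector x-axis (col 0 of R) = (-0.8839,-0.3062,-0.3536)
R[1][0] = -0.3062

-0.306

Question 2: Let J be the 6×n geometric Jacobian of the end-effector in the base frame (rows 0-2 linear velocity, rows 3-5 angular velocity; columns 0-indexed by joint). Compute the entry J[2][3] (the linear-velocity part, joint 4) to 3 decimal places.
axis z_3 = (0.4330,-0.2500,-0.8660); lever o_n−o_3 = (0.4152,-1.0562,-2.9516)
cross product → J_v[:, 3] = (-0.1768,0.9186,-0.3536)
J_ω[:, 3] = z_3
entry J[2][3] = -0.3536

-0.354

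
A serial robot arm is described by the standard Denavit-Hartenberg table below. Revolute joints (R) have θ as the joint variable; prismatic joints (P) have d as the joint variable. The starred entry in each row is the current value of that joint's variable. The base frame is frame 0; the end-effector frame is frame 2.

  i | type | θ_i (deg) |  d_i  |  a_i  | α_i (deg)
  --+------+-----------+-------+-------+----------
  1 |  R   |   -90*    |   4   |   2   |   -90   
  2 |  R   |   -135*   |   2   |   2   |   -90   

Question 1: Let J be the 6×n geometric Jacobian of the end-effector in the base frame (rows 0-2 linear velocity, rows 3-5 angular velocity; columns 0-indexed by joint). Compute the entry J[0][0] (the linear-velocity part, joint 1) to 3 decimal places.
0.586

axis z_0 = ẑ; lever o_n−o_0 = (2.0000,-0.5858,5.4142)
cross product → J_v[:, 0] = (0.5858,2.0000,-0.0000)
J_ω[:, 0] = z_0
entry J[0][0] = 0.5858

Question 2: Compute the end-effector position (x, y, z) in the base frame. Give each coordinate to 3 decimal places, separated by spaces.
2.000 -0.586 5.414

after link 1: o_1 = (0.0000, -2.0000, 4.0000)
after link 2: o_2 = (2.0000, -0.5858, 5.4142)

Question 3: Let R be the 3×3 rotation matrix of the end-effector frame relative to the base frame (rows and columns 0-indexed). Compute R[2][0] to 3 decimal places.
End-effector x-axis (col 0 of R) = (-0.0000,0.7071,0.7071)
R[2][0] = 0.7071

0.707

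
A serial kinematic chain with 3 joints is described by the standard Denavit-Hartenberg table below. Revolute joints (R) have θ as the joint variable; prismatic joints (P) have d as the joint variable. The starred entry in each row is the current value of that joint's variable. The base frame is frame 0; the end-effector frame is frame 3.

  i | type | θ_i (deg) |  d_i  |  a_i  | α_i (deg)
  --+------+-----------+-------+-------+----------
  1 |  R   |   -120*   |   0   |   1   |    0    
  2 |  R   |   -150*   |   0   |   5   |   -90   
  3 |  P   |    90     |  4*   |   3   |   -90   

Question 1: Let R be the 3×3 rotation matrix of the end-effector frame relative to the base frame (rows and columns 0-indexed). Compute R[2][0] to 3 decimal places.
-1.000

End-effector x-axis (col 0 of R) = (-0.0000,0.0000,-1.0000)
R[2][0] = -1.0000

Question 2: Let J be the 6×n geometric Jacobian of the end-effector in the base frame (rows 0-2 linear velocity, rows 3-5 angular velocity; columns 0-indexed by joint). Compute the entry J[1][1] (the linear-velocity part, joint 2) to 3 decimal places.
-4.000

axis z_1 = (0.0000,0.0000,1.0000); lever o_n−o_1 = (-4.0000,5.0000,-3.0000)
cross product → J_v[:, 1] = (-5.0000,-4.0000,0.0000)
J_ω[:, 1] = z_1
entry J[1][1] = -4.0000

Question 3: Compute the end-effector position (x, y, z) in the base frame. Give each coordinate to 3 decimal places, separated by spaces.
after link 1: o_1 = (-0.5000, -0.8660, 0.0000)
after link 2: o_2 = (-0.5000, 4.1340, 0.0000)
after link 3: o_3 = (-4.5000, 4.1340, -3.0000)

-4.500 4.134 -3.000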